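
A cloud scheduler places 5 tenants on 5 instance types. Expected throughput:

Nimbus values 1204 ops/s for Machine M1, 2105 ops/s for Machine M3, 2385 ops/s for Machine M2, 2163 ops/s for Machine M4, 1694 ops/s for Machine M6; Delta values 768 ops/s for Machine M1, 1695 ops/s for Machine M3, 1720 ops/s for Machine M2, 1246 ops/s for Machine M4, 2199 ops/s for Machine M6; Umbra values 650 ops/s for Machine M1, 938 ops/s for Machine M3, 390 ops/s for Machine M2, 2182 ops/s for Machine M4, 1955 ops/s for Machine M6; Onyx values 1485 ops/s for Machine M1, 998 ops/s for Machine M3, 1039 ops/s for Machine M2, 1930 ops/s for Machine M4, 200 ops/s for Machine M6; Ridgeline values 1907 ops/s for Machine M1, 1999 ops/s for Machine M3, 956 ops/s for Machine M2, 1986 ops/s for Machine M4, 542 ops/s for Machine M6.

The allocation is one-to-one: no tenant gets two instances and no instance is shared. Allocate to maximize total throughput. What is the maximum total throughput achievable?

Optimal: Nimbus→Machine M2 (2385 ops/s), Delta→Machine M6 (2199 ops/s), Umbra→Machine M4 (2182 ops/s), Onyx→Machine M1 (1485 ops/s), Ridgeline→Machine M3 (1999 ops/s) — total 2385+2199+2182+1485+1999 = 10250 ops/s.
Column-greedy (each instance in turn goes to its best remaining tenant) gives 8114 ops/s, worse by 2136.
Next-best assignment: Nimbus→Machine M2, Delta→Machine M3, Umbra→Machine M6, Onyx→Machine M4, Ridgeline→Machine M1 = 9872 ops/s.
No other one-to-one assignment exceeds 10250 ops/s.

Maximum total: 10250 ops/s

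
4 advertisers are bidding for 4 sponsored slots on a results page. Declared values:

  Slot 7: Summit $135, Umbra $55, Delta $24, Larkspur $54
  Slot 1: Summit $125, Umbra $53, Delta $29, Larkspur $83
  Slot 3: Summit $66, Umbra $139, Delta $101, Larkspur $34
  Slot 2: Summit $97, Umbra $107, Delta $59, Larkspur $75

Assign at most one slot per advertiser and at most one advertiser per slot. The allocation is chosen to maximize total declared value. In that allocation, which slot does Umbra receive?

Optimal: Summit→Slot 7 ($135), Umbra→Slot 2 ($107), Delta→Slot 3 ($101), Larkspur→Slot 1 ($83) — total 135+107+101+83 = $426.
Max-entry greedy (repeatedly take the single best remaining cell) gives $416, worse by 10.
Next-best assignment: Summit→Slot 7, Umbra→Slot 3, Delta→Slot 2, Larkspur→Slot 1 = $416.
Swapping Umbra↔Delta (Umbra→Slot 3 $139, Delta→Slot 2 $59) loses 10.
No other one-to-one assignment exceeds $426.
Umbra's own top slot is Slot 3 ($139), but forcing Umbra→Slot 3 and reassigning the rest optimally gives only $416 — worse by 10.

Umbra receives Slot 2.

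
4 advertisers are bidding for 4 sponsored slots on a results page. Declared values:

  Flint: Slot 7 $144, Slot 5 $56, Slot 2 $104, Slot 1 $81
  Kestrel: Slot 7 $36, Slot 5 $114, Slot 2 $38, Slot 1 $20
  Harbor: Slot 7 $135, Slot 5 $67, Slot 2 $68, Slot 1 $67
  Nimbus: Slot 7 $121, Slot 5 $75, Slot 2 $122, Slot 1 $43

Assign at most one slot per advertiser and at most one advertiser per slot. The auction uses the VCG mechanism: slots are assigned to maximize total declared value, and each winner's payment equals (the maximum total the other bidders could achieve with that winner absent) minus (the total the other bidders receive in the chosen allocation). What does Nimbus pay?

Nimbus pays $23.

Efficient allocation: Flint→Slot 1 ($81), Kestrel→Slot 5 ($114), Harbor→Slot 7 ($135), Nimbus→Slot 2 ($122); total welfare W = $452.
Nimbus receives Slot 2 at value $122, so the others get W − 122 = $330.
Without Nimbus: best allocation of the remaining 3 bidders over all 4 slots is Flint→Slot 2 ($104), Kestrel→Slot 5 ($114), Harbor→Slot 7 ($135), total $353.
VCG payment = (others' best without Nimbus) − (others' welfare with Nimbus) = 353 − 330 = $23.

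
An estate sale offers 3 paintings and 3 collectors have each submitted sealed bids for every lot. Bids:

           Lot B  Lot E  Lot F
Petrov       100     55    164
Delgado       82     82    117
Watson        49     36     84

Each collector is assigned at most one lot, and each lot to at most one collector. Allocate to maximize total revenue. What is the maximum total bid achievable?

Treat this as an assignment problem: match each collector to one lot.
Optimal: Petrov→Lot F ($164), Delgado→Lot E ($82), Watson→Lot B ($49) — total 164+82+49 = $295.
Next-best assignment: Petrov→Lot F, Delgado→Lot B, Watson→Lot E = $282.
Checked against all permutations: $295 is optimal.

Max total: $295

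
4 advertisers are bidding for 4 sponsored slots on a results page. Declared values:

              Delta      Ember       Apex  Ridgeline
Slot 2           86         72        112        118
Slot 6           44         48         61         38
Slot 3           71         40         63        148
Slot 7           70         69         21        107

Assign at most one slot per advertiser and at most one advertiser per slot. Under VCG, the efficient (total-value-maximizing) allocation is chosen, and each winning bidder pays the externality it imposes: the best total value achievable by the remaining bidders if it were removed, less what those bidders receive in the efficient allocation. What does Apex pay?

Apex pays $37.

Efficient allocation: Delta→Slot 7 ($70), Ember→Slot 6 ($48), Apex→Slot 2 ($112), Ridgeline→Slot 3 ($148); total welfare W = $378.
Apex receives Slot 2 at value $112, so the others get W − 112 = $266.
Without Apex: best allocation of the remaining 3 bidders over all 4 slots is Delta→Slot 2 ($86), Ember→Slot 7 ($69), Ridgeline→Slot 3 ($148), total $303.
VCG payment = (others' best without Apex) − (others' welfare with Apex) = 303 − 266 = $37.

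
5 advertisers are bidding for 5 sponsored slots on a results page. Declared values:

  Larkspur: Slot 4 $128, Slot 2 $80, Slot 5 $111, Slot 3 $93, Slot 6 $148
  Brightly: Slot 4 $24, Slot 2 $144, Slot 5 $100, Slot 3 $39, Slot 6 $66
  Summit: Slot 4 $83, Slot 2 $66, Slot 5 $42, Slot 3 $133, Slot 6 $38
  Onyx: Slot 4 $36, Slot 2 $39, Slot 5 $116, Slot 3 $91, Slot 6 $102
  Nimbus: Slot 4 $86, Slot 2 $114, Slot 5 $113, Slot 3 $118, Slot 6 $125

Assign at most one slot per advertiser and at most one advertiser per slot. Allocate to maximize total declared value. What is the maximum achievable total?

Max total: $646

Treat this as an assignment problem: match each advertiser to one slot.
Optimal: Larkspur→Slot 4 ($128), Brightly→Slot 2 ($144), Summit→Slot 3 ($133), Onyx→Slot 5 ($116), Nimbus→Slot 6 ($125) — total 128+144+133+116+125 = $646.
Max-entry greedy (repeatedly take the single best remaining cell) gives $627, worse by 19.
Swapping Onyx↔Summit (Onyx→Slot 3 $91, Summit→Slot 5 $42) loses 116.
Checked against all permutations: $646 is optimal.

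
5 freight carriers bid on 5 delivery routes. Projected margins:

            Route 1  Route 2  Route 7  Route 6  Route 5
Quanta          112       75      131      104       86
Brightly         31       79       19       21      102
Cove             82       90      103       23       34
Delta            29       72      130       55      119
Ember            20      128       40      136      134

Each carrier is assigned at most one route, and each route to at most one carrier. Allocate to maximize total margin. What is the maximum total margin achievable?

Maximum total: $570k

Treat this as an assignment problem: match each carrier to one route.
Optimal: Quanta→Route 1 ($112k), Brightly→Route 5 ($102k), Cove→Route 2 ($90k), Delta→Route 7 ($130k), Ember→Route 6 ($136k) — total 112+102+90+130+136 = $570k.
Max-entry greedy (repeatedly take the single best remaining cell) gives $507k, worse by 63.
Next-best assignment: Quanta→Route 1, Brightly→Route 2, Cove→Route 7, Delta→Route 5, Ember→Route 6 = $549k.
No other one-to-one assignment exceeds $570k.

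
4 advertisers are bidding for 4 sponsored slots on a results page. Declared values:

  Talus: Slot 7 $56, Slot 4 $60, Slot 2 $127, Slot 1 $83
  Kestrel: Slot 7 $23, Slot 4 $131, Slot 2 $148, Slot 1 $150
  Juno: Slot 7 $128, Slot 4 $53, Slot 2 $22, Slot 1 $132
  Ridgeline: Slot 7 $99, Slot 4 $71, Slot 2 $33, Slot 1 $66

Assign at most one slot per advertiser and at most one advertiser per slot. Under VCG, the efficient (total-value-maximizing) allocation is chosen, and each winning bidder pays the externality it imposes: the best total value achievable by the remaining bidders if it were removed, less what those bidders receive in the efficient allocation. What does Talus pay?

Talus pays $17.

Efficient allocation: Talus→Slot 2 ($127), Kestrel→Slot 4 ($131), Juno→Slot 1 ($132), Ridgeline→Slot 7 ($99); total welfare W = $489.
Talus receives Slot 2 at value $127, so the others get W − 127 = $362.
Without Talus: best allocation of the remaining 3 bidders over all 4 slots is Kestrel→Slot 2 ($148), Juno→Slot 1 ($132), Ridgeline→Slot 7 ($99), total $379.
VCG payment = (others' best without Talus) − (others' welfare with Talus) = 379 − 362 = $17.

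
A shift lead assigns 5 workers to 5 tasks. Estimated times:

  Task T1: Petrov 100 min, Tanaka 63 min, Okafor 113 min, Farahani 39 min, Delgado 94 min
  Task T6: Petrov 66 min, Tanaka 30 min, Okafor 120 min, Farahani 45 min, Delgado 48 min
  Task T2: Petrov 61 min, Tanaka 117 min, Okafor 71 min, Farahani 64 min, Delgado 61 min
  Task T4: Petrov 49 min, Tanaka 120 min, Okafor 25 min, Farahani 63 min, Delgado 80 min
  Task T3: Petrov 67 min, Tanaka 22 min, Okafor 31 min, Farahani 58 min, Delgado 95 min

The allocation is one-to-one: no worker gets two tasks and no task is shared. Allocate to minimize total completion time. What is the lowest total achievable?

Min total: 195 min

Optimal: Petrov→Task T2 (61 min), Tanaka→Task T3 (22 min), Okafor→Task T4 (25 min), Farahani→Task T1 (39 min), Delgado→Task T6 (48 min) — total 61+22+25+39+48 = 195 min.
Column-greedy (each task in turn goes to its cheapest remaining worker) gives 250 min, worse by 55.
Next-best assignment: Petrov→Task T4, Tanaka→Task T6, Okafor→Task T3, Farahani→Task T1, Delgado→Task T2 = 210 min.
Every other assignment is strictly worse.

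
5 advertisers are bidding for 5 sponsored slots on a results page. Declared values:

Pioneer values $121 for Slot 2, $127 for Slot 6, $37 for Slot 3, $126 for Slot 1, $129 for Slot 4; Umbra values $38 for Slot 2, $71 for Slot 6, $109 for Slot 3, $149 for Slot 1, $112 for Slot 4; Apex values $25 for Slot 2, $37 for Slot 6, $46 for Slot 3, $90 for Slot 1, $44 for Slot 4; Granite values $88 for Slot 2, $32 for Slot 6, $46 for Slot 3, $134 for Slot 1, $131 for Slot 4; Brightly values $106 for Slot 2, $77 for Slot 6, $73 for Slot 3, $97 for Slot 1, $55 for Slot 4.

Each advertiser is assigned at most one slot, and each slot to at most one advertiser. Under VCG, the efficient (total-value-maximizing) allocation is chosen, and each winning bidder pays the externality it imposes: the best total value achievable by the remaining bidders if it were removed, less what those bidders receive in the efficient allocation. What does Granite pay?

Efficient allocation: Pioneer→Slot 6 ($127), Umbra→Slot 3 ($109), Apex→Slot 1 ($90), Granite→Slot 4 ($131), Brightly→Slot 2 ($106); total welfare W = $563.
Granite receives Slot 4 at value $131, so the others get W − 131 = $432.
Without Granite: best allocation of the remaining 4 bidders over all 5 slots is Pioneer→Slot 6 ($127), Umbra→Slot 4 ($112), Apex→Slot 1 ($90), Brightly→Slot 2 ($106), total $435.
VCG payment = (others' best without Granite) − (others' welfare with Granite) = 435 − 432 = $3.

Granite pays $3.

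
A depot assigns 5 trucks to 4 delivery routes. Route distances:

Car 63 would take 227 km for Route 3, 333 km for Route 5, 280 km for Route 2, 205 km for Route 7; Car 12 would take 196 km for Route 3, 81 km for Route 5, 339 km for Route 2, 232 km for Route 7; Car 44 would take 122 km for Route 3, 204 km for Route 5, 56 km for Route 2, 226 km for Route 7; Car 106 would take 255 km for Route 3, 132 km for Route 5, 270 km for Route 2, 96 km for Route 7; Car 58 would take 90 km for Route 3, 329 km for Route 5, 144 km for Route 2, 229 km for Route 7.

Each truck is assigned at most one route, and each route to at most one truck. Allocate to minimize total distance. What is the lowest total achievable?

Optimal: Car 58→Route 3 (90 km), Car 12→Route 5 (81 km), Car 44→Route 2 (56 km), Car 106→Route 7 (96 km) — total 90+81+56+96 = 323 km.
Row-greedy (each truck in turn takes its cheapest remaining route) gives 597 km, worse by 274.
Every other assignment is strictly worse.

Min total: 323 km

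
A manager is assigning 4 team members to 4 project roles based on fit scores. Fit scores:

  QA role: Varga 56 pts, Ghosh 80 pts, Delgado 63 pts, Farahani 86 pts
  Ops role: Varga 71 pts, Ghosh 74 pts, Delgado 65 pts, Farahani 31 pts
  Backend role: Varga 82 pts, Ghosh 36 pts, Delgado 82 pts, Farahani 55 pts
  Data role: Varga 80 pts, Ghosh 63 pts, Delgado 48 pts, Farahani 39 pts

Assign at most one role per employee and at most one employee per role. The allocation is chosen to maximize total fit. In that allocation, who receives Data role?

This is a one-to-one assignment (maximum-weight bipartite matching).
Optimal: Varga→Data role (80 pts), Ghosh→Ops role (74 pts), Delgado→Backend role (82 pts), Farahani→QA role (86 pts) — total 80+74+82+86 = 322 pts.
Column-greedy (each role in turn goes to its best remaining employee) gives 290 pts, worse by 32.
Varga's own top role is Backend role (82 pts), but forcing Varga→Backend role and reassigning the rest optimally gives only 296 pts — worse by 26.

Varga receives Data role.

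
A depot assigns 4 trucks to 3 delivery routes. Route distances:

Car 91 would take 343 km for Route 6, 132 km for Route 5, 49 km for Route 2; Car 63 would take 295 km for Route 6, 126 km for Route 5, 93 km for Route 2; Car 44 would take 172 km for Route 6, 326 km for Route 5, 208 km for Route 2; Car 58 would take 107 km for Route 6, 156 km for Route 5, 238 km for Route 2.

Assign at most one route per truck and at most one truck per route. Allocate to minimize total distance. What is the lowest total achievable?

Optimal: Car 58→Route 6 (107 km), Car 63→Route 5 (126 km), Car 91→Route 2 (49 km) — total 107+126+49 = 282 km.
Row-greedy (each truck in turn takes its cheapest remaining route) gives 347 km, worse by 65.

Min total: 282 km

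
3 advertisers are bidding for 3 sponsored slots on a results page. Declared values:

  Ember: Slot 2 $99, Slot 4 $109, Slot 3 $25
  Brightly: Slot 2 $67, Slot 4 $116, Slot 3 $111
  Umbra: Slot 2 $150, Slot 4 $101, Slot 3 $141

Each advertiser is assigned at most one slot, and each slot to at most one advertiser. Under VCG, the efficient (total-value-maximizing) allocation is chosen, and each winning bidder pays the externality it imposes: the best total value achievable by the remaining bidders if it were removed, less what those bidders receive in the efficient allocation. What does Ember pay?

Efficient allocation: Ember→Slot 4 ($109), Brightly→Slot 3 ($111), Umbra→Slot 2 ($150); total welfare W = $370.
Ember receives Slot 4 at value $109, so the others get W − 109 = $261.
Without Ember: best allocation of the remaining 2 bidders over all 3 slots is Brightly→Slot 4 ($116), Umbra→Slot 2 ($150), total $266.
VCG payment = (others' best without Ember) − (others' welfare with Ember) = 266 − 261 = $5.

Ember pays $5.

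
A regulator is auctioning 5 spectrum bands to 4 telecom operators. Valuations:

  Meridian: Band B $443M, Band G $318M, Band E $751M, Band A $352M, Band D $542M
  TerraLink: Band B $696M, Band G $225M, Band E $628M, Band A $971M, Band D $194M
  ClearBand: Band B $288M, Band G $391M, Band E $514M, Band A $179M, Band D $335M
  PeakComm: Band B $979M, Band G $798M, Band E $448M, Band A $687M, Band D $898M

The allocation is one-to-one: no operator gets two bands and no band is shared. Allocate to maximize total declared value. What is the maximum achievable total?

This is the linear assignment problem.
Optimal: Meridian→Band E ($751M), TerraLink→Band A ($971M), ClearBand→Band G ($391M), PeakComm→Band B ($979M) — total 751+971+391+979 = $3092M.
Swapping ClearBand↔Meridian (ClearBand→Band E $514M, Meridian→Band G $318M) loses 310.
Every other assignment is strictly worse.

Max total: $3092M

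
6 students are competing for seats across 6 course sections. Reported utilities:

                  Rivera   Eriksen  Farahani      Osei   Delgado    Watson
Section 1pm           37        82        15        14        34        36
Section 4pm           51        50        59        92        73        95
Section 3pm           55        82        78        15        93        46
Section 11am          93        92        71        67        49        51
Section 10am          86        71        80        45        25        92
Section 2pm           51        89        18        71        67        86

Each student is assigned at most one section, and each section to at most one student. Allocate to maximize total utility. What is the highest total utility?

This is a one-to-one assignment (maximum-weight bipartite matching).
Optimal: Rivera→Section 11am (93 points), Eriksen→Section 1pm (82 points), Farahani→Section 10am (80 points), Osei→Section 4pm (92 points), Delgado→Section 3pm (93 points), Watson→Section 2pm (86 points) — total 93+82+80+92+93+86 = 526 points.
Row-greedy (each student in turn takes its best remaining section) gives 483 points, worse by 43.
Every other assignment is strictly worse.

Maximum total: 526 points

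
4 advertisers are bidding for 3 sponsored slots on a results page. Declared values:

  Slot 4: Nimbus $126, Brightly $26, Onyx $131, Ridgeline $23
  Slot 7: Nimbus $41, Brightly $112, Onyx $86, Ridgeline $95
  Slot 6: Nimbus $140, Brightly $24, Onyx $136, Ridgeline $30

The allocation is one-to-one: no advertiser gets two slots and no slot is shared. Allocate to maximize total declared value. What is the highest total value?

Optimal: Onyx→Slot 4 ($131), Brightly→Slot 7 ($112), Nimbus→Slot 6 ($140) — total 131+112+140 = $383.
Swapping Onyx↔Nimbus (Onyx→Slot 6 $136, Nimbus→Slot 4 $126) loses 9.

Max total: $383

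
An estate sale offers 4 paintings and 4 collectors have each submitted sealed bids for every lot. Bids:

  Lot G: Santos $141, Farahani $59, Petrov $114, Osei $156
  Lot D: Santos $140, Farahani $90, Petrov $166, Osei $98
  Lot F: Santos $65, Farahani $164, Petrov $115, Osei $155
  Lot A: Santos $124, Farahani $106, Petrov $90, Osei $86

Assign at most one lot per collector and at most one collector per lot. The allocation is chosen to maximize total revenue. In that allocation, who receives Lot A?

Santos receives Lot A.

Optimal: Santos→Lot A ($124), Farahani→Lot F ($164), Petrov→Lot D ($166), Osei→Lot G ($156) — total 124+164+166+156 = $610.
Row-greedy (each collector in turn takes its best remaining lot) gives $557, worse by 53.
Next-best assignment: Santos→Lot G, Farahani→Lot A, Petrov→Lot D, Osei→Lot F = $568.
Swapping Petrov↔Osei (Petrov→Lot G $114, Osei→Lot D $98) loses 110.
Santos's own top lot is Lot G ($141), but forcing Santos→Lot G and reassigning the rest optimally gives only $568 — worse by 42.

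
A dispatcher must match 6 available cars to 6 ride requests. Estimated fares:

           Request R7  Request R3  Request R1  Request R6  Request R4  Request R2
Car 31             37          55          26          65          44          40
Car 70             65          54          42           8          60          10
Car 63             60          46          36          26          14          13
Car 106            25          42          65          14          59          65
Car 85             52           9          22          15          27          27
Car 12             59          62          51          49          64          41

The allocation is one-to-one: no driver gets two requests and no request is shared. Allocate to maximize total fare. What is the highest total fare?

Max total: $340

This is the linear assignment problem.
Optimal: Car 31→Request R6 ($65), Car 70→Request R4 ($60), Car 63→Request R1 ($36), Car 106→Request R2 ($65), Car 85→Request R7 ($52), Car 12→Request R3 ($62) — total 65+60+36+65+52+62 = $340.
Column-greedy (each request in turn goes to its best remaining driver) gives $297, worse by 43.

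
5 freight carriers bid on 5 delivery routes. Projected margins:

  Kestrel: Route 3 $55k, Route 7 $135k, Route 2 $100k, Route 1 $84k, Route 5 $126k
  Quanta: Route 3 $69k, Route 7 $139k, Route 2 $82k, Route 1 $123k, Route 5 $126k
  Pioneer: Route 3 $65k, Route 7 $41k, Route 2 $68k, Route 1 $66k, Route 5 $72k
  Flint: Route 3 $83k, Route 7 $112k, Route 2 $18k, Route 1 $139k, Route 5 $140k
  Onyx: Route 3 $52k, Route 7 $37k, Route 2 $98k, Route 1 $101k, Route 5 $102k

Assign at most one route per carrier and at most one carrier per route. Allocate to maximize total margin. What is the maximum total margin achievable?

Max total: $567k

Optimal: Kestrel→Route 5 ($126k), Quanta→Route 7 ($139k), Pioneer→Route 3 ($65k), Flint→Route 1 ($139k), Onyx→Route 2 ($98k) — total 126+139+65+139+98 = $567k.
Next-best assignment: Kestrel→Route 7, Quanta→Route 5, Pioneer→Route 3, Flint→Route 1, Onyx→Route 2 = $563k.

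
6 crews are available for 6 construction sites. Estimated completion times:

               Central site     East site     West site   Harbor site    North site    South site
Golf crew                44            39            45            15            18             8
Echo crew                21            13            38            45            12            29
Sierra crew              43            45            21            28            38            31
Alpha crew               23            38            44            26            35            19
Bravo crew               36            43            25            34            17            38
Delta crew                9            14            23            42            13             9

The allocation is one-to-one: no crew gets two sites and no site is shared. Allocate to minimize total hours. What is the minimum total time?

Optimal: Golf crew→Harbor site (15 hours), Echo crew→East site (13 hours), Sierra crew→West site (21 hours), Alpha crew→South site (19 hours), Bravo crew→North site (17 hours), Delta crew→Central site (9 hours) — total 15+13+21+19+17+9 = 94 hours.
Min-entry greedy (repeatedly take the single cheapest remaining cell) gives 119 hours, worse by 25.

Minimum total: 94 hours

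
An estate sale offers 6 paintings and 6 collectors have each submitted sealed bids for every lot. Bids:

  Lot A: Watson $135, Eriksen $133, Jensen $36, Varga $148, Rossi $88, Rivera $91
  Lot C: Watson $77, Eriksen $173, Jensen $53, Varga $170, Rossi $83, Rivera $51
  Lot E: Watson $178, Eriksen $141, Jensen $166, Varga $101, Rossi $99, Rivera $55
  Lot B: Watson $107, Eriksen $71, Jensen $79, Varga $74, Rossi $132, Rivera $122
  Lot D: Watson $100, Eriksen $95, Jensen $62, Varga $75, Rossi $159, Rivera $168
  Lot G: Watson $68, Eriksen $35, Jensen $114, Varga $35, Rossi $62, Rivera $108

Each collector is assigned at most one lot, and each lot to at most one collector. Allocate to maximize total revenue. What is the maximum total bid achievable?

Max total: $913

Optimal: Watson→Lot E ($178), Eriksen→Lot C ($173), Jensen→Lot G ($114), Varga→Lot A ($148), Rossi→Lot B ($132), Rivera→Lot D ($168) — total 178+173+114+148+132+168 = $913.
Row-greedy (each collector in turn takes its best remaining lot) gives $894, worse by 19.
No other one-to-one assignment exceeds $913.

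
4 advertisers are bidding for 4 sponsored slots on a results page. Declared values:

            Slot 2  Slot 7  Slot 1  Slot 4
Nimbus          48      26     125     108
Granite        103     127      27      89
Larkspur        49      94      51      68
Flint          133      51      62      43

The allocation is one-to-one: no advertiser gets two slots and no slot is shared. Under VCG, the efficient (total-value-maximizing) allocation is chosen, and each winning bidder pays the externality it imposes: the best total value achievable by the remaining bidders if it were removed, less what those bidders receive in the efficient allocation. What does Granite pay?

Efficient allocation: Nimbus→Slot 1 ($125), Granite→Slot 7 ($127), Larkspur→Slot 4 ($68), Flint→Slot 2 ($133); total welfare W = $453.
Granite receives Slot 7 at value $127, so the others get W − 127 = $326.
Without Granite: best allocation of the remaining 3 bidders over all 4 slots is Nimbus→Slot 1 ($125), Larkspur→Slot 7 ($94), Flint→Slot 2 ($133), total $352.
VCG payment = (others' best without Granite) − (others' welfare with Granite) = 352 − 326 = $26.

Granite pays $26.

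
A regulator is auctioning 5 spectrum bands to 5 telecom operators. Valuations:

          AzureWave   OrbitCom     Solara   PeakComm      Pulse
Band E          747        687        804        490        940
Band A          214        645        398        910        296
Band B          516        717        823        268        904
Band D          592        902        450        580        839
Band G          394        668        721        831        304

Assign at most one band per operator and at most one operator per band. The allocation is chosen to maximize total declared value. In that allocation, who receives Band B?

Pulse receives Band B.

This is the linear assignment problem.
Optimal: AzureWave→Band E ($747M), OrbitCom→Band D ($902M), Solara→Band G ($721M), PeakComm→Band A ($910M), Pulse→Band B ($904M) — total 747+902+721+910+904 = $4184M.
Max-entry greedy (repeatedly take the single best remaining cell) gives $3969M, worse by 215.
Next-best assignment: AzureWave→Band B, OrbitCom→Band D, Solara→Band G, PeakComm→Band A, Pulse→Band E = $3989M.
Pulse's own top band is Band E ($940M), but forcing Pulse→Band E and reassigning the rest optimally gives only $3989M — worse by 195.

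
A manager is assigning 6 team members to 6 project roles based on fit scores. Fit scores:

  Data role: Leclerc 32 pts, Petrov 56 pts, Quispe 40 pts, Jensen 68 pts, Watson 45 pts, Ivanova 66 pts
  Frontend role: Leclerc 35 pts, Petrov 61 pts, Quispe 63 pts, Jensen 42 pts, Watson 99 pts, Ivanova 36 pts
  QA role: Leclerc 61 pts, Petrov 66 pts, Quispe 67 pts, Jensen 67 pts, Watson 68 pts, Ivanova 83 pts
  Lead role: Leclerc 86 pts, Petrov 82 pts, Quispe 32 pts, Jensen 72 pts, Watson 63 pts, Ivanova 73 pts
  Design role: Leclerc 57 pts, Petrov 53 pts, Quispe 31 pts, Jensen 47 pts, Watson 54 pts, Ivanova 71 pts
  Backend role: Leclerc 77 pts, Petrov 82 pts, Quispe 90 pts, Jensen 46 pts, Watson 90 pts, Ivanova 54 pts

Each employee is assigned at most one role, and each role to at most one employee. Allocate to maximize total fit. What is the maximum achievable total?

Max total: 480 pts

This is a one-to-one assignment (maximum-weight bipartite matching).
Optimal: Leclerc→Lead role (86 pts), Petrov→QA role (66 pts), Quispe→Backend role (90 pts), Jensen→Data role (68 pts), Watson→Frontend role (99 pts), Ivanova→Design role (71 pts) — total 86+66+90+68+99+71 = 480 pts.
Column-greedy (each role in turn goes to its best remaining employee) gives 479 pts, worse by 1.
Next-best assignment: Leclerc→Lead role, Petrov→Design role, Quispe→Backend role, Jensen→Data role, Watson→Frontend role, Ivanova→QA role = 479 pts.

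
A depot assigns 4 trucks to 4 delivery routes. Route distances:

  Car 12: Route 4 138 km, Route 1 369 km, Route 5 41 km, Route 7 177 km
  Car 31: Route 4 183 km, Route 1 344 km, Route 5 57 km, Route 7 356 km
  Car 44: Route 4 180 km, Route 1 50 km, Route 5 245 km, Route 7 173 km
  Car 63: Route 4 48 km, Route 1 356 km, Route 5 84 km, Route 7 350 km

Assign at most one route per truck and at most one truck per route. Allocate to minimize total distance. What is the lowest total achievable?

Treat this as an assignment problem: match each truck to one route.
Optimal: Car 12→Route 7 (177 km), Car 31→Route 5 (57 km), Car 44→Route 1 (50 km), Car 63→Route 4 (48 km) — total 177+57+50+48 = 332 km.
Column-greedy (each route in turn goes to its cheapest remaining truck) gives 495 km, worse by 163.
Swapping Car 31↔Car 63 (Car 31→Route 4 183 km, Car 63→Route 5 84 km) adds 162.

Min total: 332 km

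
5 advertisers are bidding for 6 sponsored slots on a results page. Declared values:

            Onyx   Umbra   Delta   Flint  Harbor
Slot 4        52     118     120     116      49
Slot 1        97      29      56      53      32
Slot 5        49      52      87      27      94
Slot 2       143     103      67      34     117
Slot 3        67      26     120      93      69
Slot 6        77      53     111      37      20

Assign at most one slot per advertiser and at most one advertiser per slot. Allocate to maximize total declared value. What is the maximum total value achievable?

Maximum total: $559

Optimal: Onyx→Slot 2 ($143), Umbra→Slot 4 ($118), Delta→Slot 6 ($111), Flint→Slot 3 ($93), Harbor→Slot 5 ($94) — total 143+118+111+93+94 = $559.
Column-greedy (each slot in turn goes to its best remaining advertiser) gives $507, worse by 52.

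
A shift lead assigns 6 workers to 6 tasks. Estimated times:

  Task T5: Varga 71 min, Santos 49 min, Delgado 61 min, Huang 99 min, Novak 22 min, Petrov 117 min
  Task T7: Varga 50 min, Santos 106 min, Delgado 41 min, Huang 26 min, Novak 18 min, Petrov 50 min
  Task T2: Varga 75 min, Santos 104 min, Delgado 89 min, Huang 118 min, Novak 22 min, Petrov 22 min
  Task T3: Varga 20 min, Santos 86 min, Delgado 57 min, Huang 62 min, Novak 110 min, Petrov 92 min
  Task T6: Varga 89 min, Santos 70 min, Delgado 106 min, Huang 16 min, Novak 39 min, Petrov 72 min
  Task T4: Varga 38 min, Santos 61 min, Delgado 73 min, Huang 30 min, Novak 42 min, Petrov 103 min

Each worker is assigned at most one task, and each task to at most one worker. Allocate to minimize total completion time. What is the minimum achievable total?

This is a one-to-one assignment (minimum-cost bipartite matching).
Optimal: Varga→Task T3 (20 min), Santos→Task T4 (61 min), Delgado→Task T7 (41 min), Huang→Task T6 (16 min), Novak→Task T5 (22 min), Petrov→Task T2 (22 min) — total 20+61+41+16+22+22 = 182 min.
Min-entry greedy (repeatedly take the single cheapest remaining cell) gives 198 min, worse by 16.
Swapping Huang↔Delgado (Huang→Task T7 26 min, Delgado→Task T6 106 min) adds 75.
Every other assignment is strictly worse.

Minimum total: 182 min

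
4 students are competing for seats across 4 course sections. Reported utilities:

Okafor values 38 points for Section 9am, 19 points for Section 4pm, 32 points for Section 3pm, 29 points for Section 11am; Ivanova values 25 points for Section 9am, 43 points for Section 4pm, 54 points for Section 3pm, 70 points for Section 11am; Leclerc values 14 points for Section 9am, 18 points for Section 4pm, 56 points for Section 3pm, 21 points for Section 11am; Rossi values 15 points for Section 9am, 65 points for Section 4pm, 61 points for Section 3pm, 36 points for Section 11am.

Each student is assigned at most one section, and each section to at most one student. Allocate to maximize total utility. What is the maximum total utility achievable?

Optimal: Okafor→Section 9am (38 points), Ivanova→Section 11am (70 points), Leclerc→Section 3pm (56 points), Rossi→Section 4pm (65 points) — total 38+70+56+65 = 229 points.

Maximum total: 229 points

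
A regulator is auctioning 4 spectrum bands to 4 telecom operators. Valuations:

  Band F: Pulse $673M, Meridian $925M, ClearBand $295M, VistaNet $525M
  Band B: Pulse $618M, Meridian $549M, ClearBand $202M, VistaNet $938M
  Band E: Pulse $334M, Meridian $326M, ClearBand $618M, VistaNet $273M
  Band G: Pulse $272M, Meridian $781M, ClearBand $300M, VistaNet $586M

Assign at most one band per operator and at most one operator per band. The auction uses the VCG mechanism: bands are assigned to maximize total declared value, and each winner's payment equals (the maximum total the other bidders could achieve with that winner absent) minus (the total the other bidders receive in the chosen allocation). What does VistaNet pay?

VistaNet pays $89M.

Efficient allocation: Pulse→Band F ($673M), Meridian→Band G ($781M), ClearBand→Band E ($618M), VistaNet→Band B ($938M); total welfare W = $3010M.
VistaNet receives Band B at value $938M, so the others get W − 938 = $2072M.
Without VistaNet: best allocation of the remaining 3 bidders over all 4 bands is Pulse→Band B ($618M), Meridian→Band F ($925M), ClearBand→Band E ($618M), total $2161M.
VCG payment = (others' best without VistaNet) − (others' welfare with VistaNet) = 2161 − 2072 = $89M.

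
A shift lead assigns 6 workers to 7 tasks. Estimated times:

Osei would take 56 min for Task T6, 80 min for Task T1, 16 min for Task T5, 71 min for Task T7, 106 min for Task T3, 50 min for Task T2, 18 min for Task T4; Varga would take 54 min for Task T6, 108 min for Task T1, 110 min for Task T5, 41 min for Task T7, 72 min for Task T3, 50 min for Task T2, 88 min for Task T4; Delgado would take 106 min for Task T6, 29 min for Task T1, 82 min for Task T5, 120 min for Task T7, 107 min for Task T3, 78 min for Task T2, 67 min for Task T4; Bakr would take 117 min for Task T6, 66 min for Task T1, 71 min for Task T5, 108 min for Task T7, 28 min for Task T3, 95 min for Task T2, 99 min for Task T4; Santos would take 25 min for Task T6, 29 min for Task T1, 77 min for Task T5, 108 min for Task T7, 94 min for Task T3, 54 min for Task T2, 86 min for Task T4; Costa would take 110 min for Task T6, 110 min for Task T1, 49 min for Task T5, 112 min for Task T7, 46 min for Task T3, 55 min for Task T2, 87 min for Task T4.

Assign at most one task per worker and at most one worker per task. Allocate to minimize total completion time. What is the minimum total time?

Min total: 190 min

This is a one-to-one assignment (minimum-cost bipartite matching).
Optimal: Osei→Task T4 (18 min), Varga→Task T7 (41 min), Delgado→Task T1 (29 min), Bakr→Task T3 (28 min), Santos→Task T6 (25 min), Costa→Task T5 (49 min) — total 18+41+29+28+25+49 = 190 min.
Row-greedy (each worker in turn takes its cheapest remaining task) gives 194 min, worse by 4.
Next-best assignment: Osei→Task T5, Varga→Task T7, Delgado→Task T1, Bakr→Task T3, Santos→Task T6, Costa→Task T2 = 194 min.
Every other assignment is strictly worse.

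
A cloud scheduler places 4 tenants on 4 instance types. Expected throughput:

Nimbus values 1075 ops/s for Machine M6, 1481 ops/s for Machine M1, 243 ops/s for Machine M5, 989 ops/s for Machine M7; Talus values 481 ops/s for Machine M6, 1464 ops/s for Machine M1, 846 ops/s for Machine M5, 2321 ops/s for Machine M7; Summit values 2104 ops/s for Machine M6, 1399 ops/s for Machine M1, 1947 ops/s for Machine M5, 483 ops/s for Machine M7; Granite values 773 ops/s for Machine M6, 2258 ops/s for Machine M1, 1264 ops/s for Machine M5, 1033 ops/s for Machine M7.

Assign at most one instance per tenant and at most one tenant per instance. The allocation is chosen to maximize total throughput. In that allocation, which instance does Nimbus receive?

Nimbus receives Machine M6.

Optimal: Nimbus→Machine M6 (1075 ops/s), Talus→Machine M7 (2321 ops/s), Summit→Machine M5 (1947 ops/s), Granite→Machine M1 (2258 ops/s) — total 1075+2321+1947+2258 = 7601 ops/s.
Checked against all permutations: 7601 ops/s is optimal.
Nimbus's own top instance is Machine M1 (1481 ops/s), but forcing Nimbus→Machine M1 and reassigning the rest optimally gives only 7170 ops/s — worse by 431.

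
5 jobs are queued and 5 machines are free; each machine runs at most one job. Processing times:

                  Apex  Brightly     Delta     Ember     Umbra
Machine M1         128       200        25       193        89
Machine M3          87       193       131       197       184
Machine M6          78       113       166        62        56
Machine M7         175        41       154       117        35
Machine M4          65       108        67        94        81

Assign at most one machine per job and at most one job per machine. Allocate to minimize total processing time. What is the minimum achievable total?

Minimum total: 296 min

Treat this as an assignment problem: match each job to one machine.
Optimal: Apex→Machine M3 (87 min), Brightly→Machine M7 (41 min), Delta→Machine M1 (25 min), Ember→Machine M6 (62 min), Umbra→Machine M4 (81 min) — total 87+41+25+62+81 = 296 min.
Every other assignment is strictly worse.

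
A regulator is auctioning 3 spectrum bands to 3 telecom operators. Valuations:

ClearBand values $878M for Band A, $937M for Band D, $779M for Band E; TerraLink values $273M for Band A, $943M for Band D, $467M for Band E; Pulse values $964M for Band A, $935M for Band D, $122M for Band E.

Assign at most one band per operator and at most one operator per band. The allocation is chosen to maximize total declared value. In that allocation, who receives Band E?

Optimal: ClearBand→Band E ($779M), TerraLink→Band D ($943M), Pulse→Band A ($964M) — total 779+943+964 = $2686M.
Next-best assignment: ClearBand→Band D, TerraLink→Band E, Pulse→Band A = $2368M.
ClearBand's own top band is Band D ($937M), but forcing ClearBand→Band D and reassigning the rest optimally gives only $2368M — worse by 318.

ClearBand receives Band E.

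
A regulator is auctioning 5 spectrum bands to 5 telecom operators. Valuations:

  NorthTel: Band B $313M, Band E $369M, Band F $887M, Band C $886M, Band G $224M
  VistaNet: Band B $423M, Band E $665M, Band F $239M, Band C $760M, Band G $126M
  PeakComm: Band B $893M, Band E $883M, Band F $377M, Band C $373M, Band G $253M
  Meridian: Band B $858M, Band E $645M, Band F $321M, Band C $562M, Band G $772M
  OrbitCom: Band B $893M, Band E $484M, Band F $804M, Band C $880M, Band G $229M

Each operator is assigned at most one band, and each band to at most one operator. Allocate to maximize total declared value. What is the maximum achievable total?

Max total: $4195M

Optimal: NorthTel→Band F ($887M), VistaNet→Band C ($760M), PeakComm→Band E ($883M), Meridian→Band G ($772M), OrbitCom→Band B ($893M) — total 887+760+883+772+893 = $4195M.
Column-greedy (each band in turn goes to its best remaining operator) gives $4097M, worse by 98.
Checked against all permutations: $4195M is optimal.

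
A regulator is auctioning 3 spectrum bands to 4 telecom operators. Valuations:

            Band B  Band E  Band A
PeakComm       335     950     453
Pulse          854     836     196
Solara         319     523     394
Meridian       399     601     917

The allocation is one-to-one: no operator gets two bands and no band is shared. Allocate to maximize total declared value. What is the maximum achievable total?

Treat this as an assignment problem: match each operator to one band.
Optimal: Pulse→Band B ($854M), PeakComm→Band E ($950M), Meridian→Band A ($917M) — total 854+950+917 = $2721M.
Row-greedy (each operator in turn takes its best remaining band) gives $2198M, worse by 523.
Swapping Pulse↔Meridian (Pulse→Band A $196M, Meridian→Band B $399M) loses 1176.

Maximum total: $2721M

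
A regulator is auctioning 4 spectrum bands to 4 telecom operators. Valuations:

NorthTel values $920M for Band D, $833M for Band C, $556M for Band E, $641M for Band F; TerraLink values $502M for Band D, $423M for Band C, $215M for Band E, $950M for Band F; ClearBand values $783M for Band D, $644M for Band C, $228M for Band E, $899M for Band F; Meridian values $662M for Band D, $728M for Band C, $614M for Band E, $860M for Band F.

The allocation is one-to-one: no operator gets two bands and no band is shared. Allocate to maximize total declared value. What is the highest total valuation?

Optimal: NorthTel→Band C ($833M), TerraLink→Band F ($950M), ClearBand→Band D ($783M), Meridian→Band E ($614M) — total 833+950+783+614 = $3180M.
Row-greedy (each operator in turn takes its best remaining band) gives $3128M, worse by 52.
No other one-to-one assignment exceeds $3180M.

Maximum total: $3180M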